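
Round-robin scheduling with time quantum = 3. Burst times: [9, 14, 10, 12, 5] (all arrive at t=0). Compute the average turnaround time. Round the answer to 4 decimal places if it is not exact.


Time quantum = 3
Execution trace:
  J1 runs 3 units, time = 3
  J2 runs 3 units, time = 6
  J3 runs 3 units, time = 9
  J4 runs 3 units, time = 12
  J5 runs 3 units, time = 15
  J1 runs 3 units, time = 18
  J2 runs 3 units, time = 21
  J3 runs 3 units, time = 24
  J4 runs 3 units, time = 27
  J5 runs 2 units, time = 29
  J1 runs 3 units, time = 32
  J2 runs 3 units, time = 35
  J3 runs 3 units, time = 38
  J4 runs 3 units, time = 41
  J2 runs 3 units, time = 44
  J3 runs 1 units, time = 45
  J4 runs 3 units, time = 48
  J2 runs 2 units, time = 50
Finish times: [32, 50, 45, 48, 29]
Average turnaround = 204/5 = 40.8

40.8


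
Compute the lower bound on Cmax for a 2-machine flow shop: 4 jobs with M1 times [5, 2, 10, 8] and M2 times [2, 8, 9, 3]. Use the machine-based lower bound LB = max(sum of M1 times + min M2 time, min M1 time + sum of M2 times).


LB1 = sum(M1 times) + min(M2 times) = 25 + 2 = 27
LB2 = min(M1 times) + sum(M2 times) = 2 + 22 = 24
Lower bound = max(LB1, LB2) = max(27, 24) = 27

27


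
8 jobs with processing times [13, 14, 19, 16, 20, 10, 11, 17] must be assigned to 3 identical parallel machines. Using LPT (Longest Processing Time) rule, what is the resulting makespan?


Sort jobs in decreasing order (LPT): [20, 19, 17, 16, 14, 13, 11, 10]
Assign each job to the least loaded machine:
  Machine 1: jobs [20, 13, 11], load = 44
  Machine 2: jobs [19, 14, 10], load = 43
  Machine 3: jobs [17, 16], load = 33
Makespan = max load = 44

44


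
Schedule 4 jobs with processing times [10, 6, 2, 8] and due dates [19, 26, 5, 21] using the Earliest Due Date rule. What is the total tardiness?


Sort by due date (EDD order): [(2, 5), (10, 19), (8, 21), (6, 26)]
Compute completion times and tardiness:
  Job 1: p=2, d=5, C=2, tardiness=max(0,2-5)=0
  Job 2: p=10, d=19, C=12, tardiness=max(0,12-19)=0
  Job 3: p=8, d=21, C=20, tardiness=max(0,20-21)=0
  Job 4: p=6, d=26, C=26, tardiness=max(0,26-26)=0
Total tardiness = 0

0


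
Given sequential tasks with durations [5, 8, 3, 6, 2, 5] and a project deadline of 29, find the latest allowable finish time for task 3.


LF(activity 3) = deadline - sum of successor durations
Successors: activities 4 through 6 with durations [6, 2, 5]
Sum of successor durations = 13
LF = 29 - 13 = 16

16


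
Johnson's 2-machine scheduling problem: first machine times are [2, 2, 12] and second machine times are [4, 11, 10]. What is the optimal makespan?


Apply Johnson's rule:
  Group 1 (a <= b): [(1, 2, 4), (2, 2, 11)]
  Group 2 (a > b): [(3, 12, 10)]
Optimal job order: [1, 2, 3]
Schedule:
  Job 1: M1 done at 2, M2 done at 6
  Job 2: M1 done at 4, M2 done at 17
  Job 3: M1 done at 16, M2 done at 27
Makespan = 27

27


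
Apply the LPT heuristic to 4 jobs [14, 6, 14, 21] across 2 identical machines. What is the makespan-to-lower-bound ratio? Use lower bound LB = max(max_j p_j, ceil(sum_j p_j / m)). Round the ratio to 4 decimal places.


LPT order: [21, 14, 14, 6]
Machine loads after assignment: [27, 28]
LPT makespan = 28
Lower bound = max(max_job, ceil(total/2)) = max(21, 28) = 28
Ratio = 28 / 28 = 1.0

1.0


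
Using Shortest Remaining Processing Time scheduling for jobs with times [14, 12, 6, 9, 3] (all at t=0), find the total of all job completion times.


Since all jobs arrive at t=0, SRPT equals SPT ordering.
SPT order: [3, 6, 9, 12, 14]
Completion times:
  Job 1: p=3, C=3
  Job 2: p=6, C=9
  Job 3: p=9, C=18
  Job 4: p=12, C=30
  Job 5: p=14, C=44
Total completion time = 3 + 9 + 18 + 30 + 44 = 104

104


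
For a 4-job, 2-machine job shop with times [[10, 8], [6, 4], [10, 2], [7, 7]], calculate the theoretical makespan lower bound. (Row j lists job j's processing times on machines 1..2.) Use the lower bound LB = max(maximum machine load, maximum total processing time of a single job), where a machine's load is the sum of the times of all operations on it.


Machine loads:
  Machine 1: 10 + 6 + 10 + 7 = 33
  Machine 2: 8 + 4 + 2 + 7 = 21
Max machine load = 33
Job totals:
  Job 1: 18
  Job 2: 10
  Job 3: 12
  Job 4: 14
Max job total = 18
Lower bound = max(33, 18) = 33

33


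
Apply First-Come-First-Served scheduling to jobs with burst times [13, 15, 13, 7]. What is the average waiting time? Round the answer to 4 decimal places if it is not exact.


FCFS order (as given): [13, 15, 13, 7]
Waiting times:
  Job 1: wait = 0
  Job 2: wait = 13
  Job 3: wait = 28
  Job 4: wait = 41
Sum of waiting times = 82
Average waiting time = 82/4 = 20.5

20.5


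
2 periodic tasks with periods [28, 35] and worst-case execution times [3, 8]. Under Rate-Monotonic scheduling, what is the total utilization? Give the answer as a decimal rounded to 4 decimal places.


Compute individual utilizations (exact fractions):
  Task 1: C/T = 3/28 (approx. 0.1071)
  Task 2: C/T = 8/35 (approx. 0.2286)
Total utilization U = 3/28 + 8/35 = 47/140
Rounded to 4 decimal places: U = 0.3357
RM (Liu & Layland) bound for 2 tasks = 0.828427; compare with U = 47/140 (approx. 0.335714)
U <= bound, so schedulable by RM sufficient condition.

0.3357


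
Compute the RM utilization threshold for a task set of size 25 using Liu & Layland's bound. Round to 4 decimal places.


Compute 2^(1/25) = 1.0281138267
Subtract 1: 1.0281138267 - 1 = 0.0281138267
Multiply by n: 25 * 0.0281138267 = 0.7028456675
Round to 4 dp: 0.7028

0.7028


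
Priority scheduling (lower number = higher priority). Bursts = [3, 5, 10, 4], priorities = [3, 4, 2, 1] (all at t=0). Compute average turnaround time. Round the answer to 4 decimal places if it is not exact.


Sort by priority (ascending = highest first):
Order: [(1, 4), (2, 10), (3, 3), (4, 5)]
Completion times:
  Priority 1, burst=4, C=4
  Priority 2, burst=10, C=14
  Priority 3, burst=3, C=17
  Priority 4, burst=5, C=22
Average turnaround = 57/4 = 14.25

14.25


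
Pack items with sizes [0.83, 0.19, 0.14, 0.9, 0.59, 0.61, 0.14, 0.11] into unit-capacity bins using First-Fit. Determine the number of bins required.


Place items sequentially using First-Fit:
  Item 0.83 -> new Bin 1
  Item 0.19 -> new Bin 2
  Item 0.14 -> Bin 1 (now 0.97)
  Item 0.9 -> new Bin 3
  Item 0.59 -> Bin 2 (now 0.78)
  Item 0.61 -> new Bin 4
  Item 0.14 -> Bin 2 (now 0.92)
  Item 0.11 -> Bin 4 (now 0.72)
Total bins used = 4

4


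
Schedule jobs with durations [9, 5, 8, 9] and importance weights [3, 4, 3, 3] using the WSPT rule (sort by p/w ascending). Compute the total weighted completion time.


Compute p/w ratios and sort ascending (WSPT): [(5, 4), (8, 3), (9, 3), (9, 3)]
Compute weighted completion times:
  Job (p=5,w=4): C=5, w*C=4*5=20
  Job (p=8,w=3): C=13, w*C=3*13=39
  Job (p=9,w=3): C=22, w*C=3*22=66
  Job (p=9,w=3): C=31, w*C=3*31=93
Total weighted completion time = 218

218


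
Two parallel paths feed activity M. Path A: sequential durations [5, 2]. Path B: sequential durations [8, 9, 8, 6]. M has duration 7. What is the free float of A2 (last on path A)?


ES(A2) = sum of predecessors on chain A = 5
EF(A2) = ES + duration = 5 + 2 = 7
Successor of A2 is M. ES(M) = max(sum(A), sum(B)) = max(7, 31) = 31
Free float = ES(successor) - EF(current) = 31 - 7 = 24

24


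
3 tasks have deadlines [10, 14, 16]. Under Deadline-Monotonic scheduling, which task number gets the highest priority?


Sort tasks by relative deadline (ascending):
  Task 1: deadline = 10
  Task 2: deadline = 14
  Task 3: deadline = 16
Priority order (highest first): [1, 2, 3]
Highest priority task = 1

1


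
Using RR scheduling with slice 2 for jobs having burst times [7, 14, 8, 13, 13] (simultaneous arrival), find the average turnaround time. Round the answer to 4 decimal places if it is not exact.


Time quantum = 2
Execution trace:
  J1 runs 2 units, time = 2
  J2 runs 2 units, time = 4
  J3 runs 2 units, time = 6
  J4 runs 2 units, time = 8
  J5 runs 2 units, time = 10
  J1 runs 2 units, time = 12
  J2 runs 2 units, time = 14
  J3 runs 2 units, time = 16
  J4 runs 2 units, time = 18
  J5 runs 2 units, time = 20
  J1 runs 2 units, time = 22
  J2 runs 2 units, time = 24
  J3 runs 2 units, time = 26
  J4 runs 2 units, time = 28
  J5 runs 2 units, time = 30
  J1 runs 1 units, time = 31
  J2 runs 2 units, time = 33
  J3 runs 2 units, time = 35
  J4 runs 2 units, time = 37
  J5 runs 2 units, time = 39
  J2 runs 2 units, time = 41
  J4 runs 2 units, time = 43
  J5 runs 2 units, time = 45
  J2 runs 2 units, time = 47
  J4 runs 2 units, time = 49
  J5 runs 2 units, time = 51
  J2 runs 2 units, time = 53
  J4 runs 1 units, time = 54
  J5 runs 1 units, time = 55
Finish times: [31, 53, 35, 54, 55]
Average turnaround = 228/5 = 45.6

45.6


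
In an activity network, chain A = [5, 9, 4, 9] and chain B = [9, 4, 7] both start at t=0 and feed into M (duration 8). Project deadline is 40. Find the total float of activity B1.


Forward pass: ES(B1) = sum of predecessors on chain B = 0
EF = ES + duration = 0 + 9 = 9
Backward pass: LF(M) = deadline = 40; LS(M) = 40 - 8 = 32
LF(B1) = LS(M) - sum(successors on chain B) = 32 - 11 = 21
LS = LF - duration = 21 - 9 = 12
Total float = LS - ES = 12 - 0 = 12

12


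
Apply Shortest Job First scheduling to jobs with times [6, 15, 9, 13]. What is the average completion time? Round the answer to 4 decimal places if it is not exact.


SJF order (ascending): [6, 9, 13, 15]
Completion times:
  Job 1: burst=6, C=6
  Job 2: burst=9, C=15
  Job 3: burst=13, C=28
  Job 4: burst=15, C=43
Average completion = 92/4 = 23.0

23.0


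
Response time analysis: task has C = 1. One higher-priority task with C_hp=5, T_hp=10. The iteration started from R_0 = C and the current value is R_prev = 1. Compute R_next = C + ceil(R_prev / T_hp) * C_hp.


R_next = C + ceil(R_prev / T_hp) * C_hp
ceil(1 / 10) = ceil(0.1) = 1
Interference = 1 * 5 = 5
R_next = 1 + 5 = 6

6


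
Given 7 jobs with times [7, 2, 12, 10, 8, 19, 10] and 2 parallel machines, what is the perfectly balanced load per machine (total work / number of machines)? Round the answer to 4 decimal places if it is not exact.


Total processing time = 7 + 2 + 12 + 10 + 8 + 19 + 10 = 68
Number of machines = 2
Ideal balanced load = 68 / 2 = 34.0

34.0


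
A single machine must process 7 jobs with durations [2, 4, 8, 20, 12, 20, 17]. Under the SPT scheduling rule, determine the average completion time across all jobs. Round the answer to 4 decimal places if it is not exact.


Sort jobs by processing time (SPT order): [2, 4, 8, 12, 17, 20, 20]
Compute completion times sequentially:
  Job 1: processing = 2, completes at 2
  Job 2: processing = 4, completes at 6
  Job 3: processing = 8, completes at 14
  Job 4: processing = 12, completes at 26
  Job 5: processing = 17, completes at 43
  Job 6: processing = 20, completes at 63
  Job 7: processing = 20, completes at 83
Sum of completion times = 237
Average completion time = 237/7 = 33.8571

33.8571


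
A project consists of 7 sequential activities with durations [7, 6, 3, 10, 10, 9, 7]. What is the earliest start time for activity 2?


Activity 2 starts after activities 1 through 1 complete.
Predecessor durations: [7]
ES = 7 = 7

7


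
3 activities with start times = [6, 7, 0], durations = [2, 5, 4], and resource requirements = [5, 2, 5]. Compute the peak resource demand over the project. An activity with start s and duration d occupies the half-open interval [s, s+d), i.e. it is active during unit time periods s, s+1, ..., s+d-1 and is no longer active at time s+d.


Each activity i is active on [start_i, start_i + duration_i).
Compute total resource usage per time slot:
  t=0: active resources = [5], total = 5
  t=1: active resources = [5], total = 5
  t=2: active resources = [5], total = 5
  t=3: active resources = [5], total = 5
  t=4: active resources = [], total = 0
  t=5: active resources = [], total = 0
  t=6: active resources = [5], total = 5
  t=7: active resources = [5, 2], total = 7
  t=8: active resources = [2], total = 2
  t=9: active resources = [2], total = 2
  t=10: active resources = [2], total = 2
  t=11: active resources = [2], total = 2
Peak resource demand = 7

7


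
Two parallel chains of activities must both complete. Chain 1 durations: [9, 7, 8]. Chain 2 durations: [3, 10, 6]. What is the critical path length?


Path A total = 9 + 7 + 8 = 24
Path B total = 3 + 10 + 6 = 19
Critical path = longest path = max(24, 19) = 24

24


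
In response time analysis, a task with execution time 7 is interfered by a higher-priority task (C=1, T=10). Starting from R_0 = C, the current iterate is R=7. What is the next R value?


R_next = C + ceil(R_prev / T_hp) * C_hp
ceil(7 / 10) = ceil(0.7) = 1
Interference = 1 * 1 = 1
R_next = 7 + 1 = 8

8


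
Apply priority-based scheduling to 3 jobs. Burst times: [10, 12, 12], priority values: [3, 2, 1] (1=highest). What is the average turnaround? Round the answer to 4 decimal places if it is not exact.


Sort by priority (ascending = highest first):
Order: [(1, 12), (2, 12), (3, 10)]
Completion times:
  Priority 1, burst=12, C=12
  Priority 2, burst=12, C=24
  Priority 3, burst=10, C=34
Average turnaround = 70/3 = 23.3333

23.3333


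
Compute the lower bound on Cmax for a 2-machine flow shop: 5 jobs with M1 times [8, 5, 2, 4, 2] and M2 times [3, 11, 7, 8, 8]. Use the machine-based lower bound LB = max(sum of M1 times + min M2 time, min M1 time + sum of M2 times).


LB1 = sum(M1 times) + min(M2 times) = 21 + 3 = 24
LB2 = min(M1 times) + sum(M2 times) = 2 + 37 = 39
Lower bound = max(LB1, LB2) = max(24, 39) = 39

39


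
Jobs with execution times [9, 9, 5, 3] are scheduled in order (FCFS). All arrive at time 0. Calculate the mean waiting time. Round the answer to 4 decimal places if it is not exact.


FCFS order (as given): [9, 9, 5, 3]
Waiting times:
  Job 1: wait = 0
  Job 2: wait = 9
  Job 3: wait = 18
  Job 4: wait = 23
Sum of waiting times = 50
Average waiting time = 50/4 = 12.5

12.5


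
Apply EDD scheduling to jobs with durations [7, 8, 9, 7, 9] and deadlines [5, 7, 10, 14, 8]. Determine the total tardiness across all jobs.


Sort by due date (EDD order): [(7, 5), (8, 7), (9, 8), (9, 10), (7, 14)]
Compute completion times and tardiness:
  Job 1: p=7, d=5, C=7, tardiness=max(0,7-5)=2
  Job 2: p=8, d=7, C=15, tardiness=max(0,15-7)=8
  Job 3: p=9, d=8, C=24, tardiness=max(0,24-8)=16
  Job 4: p=9, d=10, C=33, tardiness=max(0,33-10)=23
  Job 5: p=7, d=14, C=40, tardiness=max(0,40-14)=26
Total tardiness = 75

75


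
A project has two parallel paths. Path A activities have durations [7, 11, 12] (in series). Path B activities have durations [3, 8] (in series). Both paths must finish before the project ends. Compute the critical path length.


Path A total = 7 + 11 + 12 = 30
Path B total = 3 + 8 = 11
Critical path = longest path = max(30, 11) = 30

30


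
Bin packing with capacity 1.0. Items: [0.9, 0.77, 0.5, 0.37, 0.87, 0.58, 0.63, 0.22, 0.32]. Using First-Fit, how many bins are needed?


Place items sequentially using First-Fit:
  Item 0.9 -> new Bin 1
  Item 0.77 -> new Bin 2
  Item 0.5 -> new Bin 3
  Item 0.37 -> Bin 3 (now 0.87)
  Item 0.87 -> new Bin 4
  Item 0.58 -> new Bin 5
  Item 0.63 -> new Bin 6
  Item 0.22 -> Bin 2 (now 0.99)
  Item 0.32 -> Bin 5 (now 0.9)
Total bins used = 6

6


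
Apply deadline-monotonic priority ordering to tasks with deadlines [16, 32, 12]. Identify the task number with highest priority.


Sort tasks by relative deadline (ascending):
  Task 3: deadline = 12
  Task 1: deadline = 16
  Task 2: deadline = 32
Priority order (highest first): [3, 1, 2]
Highest priority task = 3

3


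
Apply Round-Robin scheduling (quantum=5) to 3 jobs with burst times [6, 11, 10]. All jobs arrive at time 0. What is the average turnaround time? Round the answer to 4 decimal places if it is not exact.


Time quantum = 5
Execution trace:
  J1 runs 5 units, time = 5
  J2 runs 5 units, time = 10
  J3 runs 5 units, time = 15
  J1 runs 1 units, time = 16
  J2 runs 5 units, time = 21
  J3 runs 5 units, time = 26
  J2 runs 1 units, time = 27
Finish times: [16, 27, 26]
Average turnaround = 69/3 = 23.0

23.0


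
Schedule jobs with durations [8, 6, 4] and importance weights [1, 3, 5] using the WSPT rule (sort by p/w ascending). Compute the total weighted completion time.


Compute p/w ratios and sort ascending (WSPT): [(4, 5), (6, 3), (8, 1)]
Compute weighted completion times:
  Job (p=4,w=5): C=4, w*C=5*4=20
  Job (p=6,w=3): C=10, w*C=3*10=30
  Job (p=8,w=1): C=18, w*C=1*18=18
Total weighted completion time = 68

68


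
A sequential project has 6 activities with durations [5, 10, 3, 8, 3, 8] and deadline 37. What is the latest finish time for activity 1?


LF(activity 1) = deadline - sum of successor durations
Successors: activities 2 through 6 with durations [10, 3, 8, 3, 8]
Sum of successor durations = 32
LF = 37 - 32 = 5

5


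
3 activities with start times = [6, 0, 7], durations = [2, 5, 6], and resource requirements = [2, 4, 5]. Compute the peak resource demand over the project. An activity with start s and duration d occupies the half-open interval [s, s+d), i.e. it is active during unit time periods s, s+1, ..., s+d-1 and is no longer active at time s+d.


Each activity i is active on [start_i, start_i + duration_i).
Compute total resource usage per time slot:
  t=0: active resources = [4], total = 4
  t=1: active resources = [4], total = 4
  t=2: active resources = [4], total = 4
  t=3: active resources = [4], total = 4
  t=4: active resources = [4], total = 4
  t=5: active resources = [], total = 0
  t=6: active resources = [2], total = 2
  t=7: active resources = [2, 5], total = 7
  t=8: active resources = [5], total = 5
  t=9: active resources = [5], total = 5
  t=10: active resources = [5], total = 5
  t=11: active resources = [5], total = 5
  t=12: active resources = [5], total = 5
Peak resource demand = 7

7


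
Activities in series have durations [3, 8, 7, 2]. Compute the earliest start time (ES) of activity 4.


Activity 4 starts after activities 1 through 3 complete.
Predecessor durations: [3, 8, 7]
ES = 3 + 8 + 7 = 18

18


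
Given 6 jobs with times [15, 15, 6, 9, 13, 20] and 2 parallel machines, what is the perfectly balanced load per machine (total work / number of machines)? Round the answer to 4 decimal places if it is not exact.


Total processing time = 15 + 15 + 6 + 9 + 13 + 20 = 78
Number of machines = 2
Ideal balanced load = 78 / 2 = 39.0

39.0


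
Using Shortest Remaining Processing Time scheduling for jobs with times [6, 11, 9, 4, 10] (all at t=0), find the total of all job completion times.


Since all jobs arrive at t=0, SRPT equals SPT ordering.
SPT order: [4, 6, 9, 10, 11]
Completion times:
  Job 1: p=4, C=4
  Job 2: p=6, C=10
  Job 3: p=9, C=19
  Job 4: p=10, C=29
  Job 5: p=11, C=40
Total completion time = 4 + 10 + 19 + 29 + 40 = 102

102


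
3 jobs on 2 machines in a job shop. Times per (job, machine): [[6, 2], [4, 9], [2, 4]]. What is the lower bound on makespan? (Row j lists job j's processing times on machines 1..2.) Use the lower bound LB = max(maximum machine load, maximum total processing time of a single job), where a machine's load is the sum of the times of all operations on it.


Machine loads:
  Machine 1: 6 + 4 + 2 = 12
  Machine 2: 2 + 9 + 4 = 15
Max machine load = 15
Job totals:
  Job 1: 8
  Job 2: 13
  Job 3: 6
Max job total = 13
Lower bound = max(15, 13) = 15

15


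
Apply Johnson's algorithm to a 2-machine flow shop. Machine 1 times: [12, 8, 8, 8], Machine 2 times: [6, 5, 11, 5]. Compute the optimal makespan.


Apply Johnson's rule:
  Group 1 (a <= b): [(3, 8, 11)]
  Group 2 (a > b): [(1, 12, 6), (2, 8, 5), (4, 8, 5)]
Optimal job order: [3, 1, 2, 4]
Schedule:
  Job 3: M1 done at 8, M2 done at 19
  Job 1: M1 done at 20, M2 done at 26
  Job 2: M1 done at 28, M2 done at 33
  Job 4: M1 done at 36, M2 done at 41
Makespan = 41

41


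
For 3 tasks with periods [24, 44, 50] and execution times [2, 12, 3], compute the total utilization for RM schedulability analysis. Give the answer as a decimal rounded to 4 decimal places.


Compute individual utilizations (exact fractions):
  Task 1: C/T = 2/24 = 1/12 (approx. 0.0833)
  Task 2: C/T = 12/44 = 3/11 (approx. 0.2727)
  Task 3: C/T = 3/50 (approx. 0.06)
Total utilization U = 1/12 + 3/11 + 3/50 = 1373/3300
Rounded to 4 decimal places: U = 0.4161
RM (Liu & Layland) bound for 3 tasks = 0.779763; compare with U = 1373/3300 (approx. 0.416061)
U <= bound, so schedulable by RM sufficient condition.

0.4161


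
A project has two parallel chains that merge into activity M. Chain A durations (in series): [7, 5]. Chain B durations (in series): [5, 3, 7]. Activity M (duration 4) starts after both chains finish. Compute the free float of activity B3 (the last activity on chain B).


ES(B3) = sum of predecessors on chain B = 8
EF(B3) = ES + duration = 8 + 7 = 15
Successor of B3 is M. ES(M) = max(sum(A), sum(B)) = max(12, 15) = 15
Free float = ES(successor) - EF(current) = 15 - 15 = 0

0


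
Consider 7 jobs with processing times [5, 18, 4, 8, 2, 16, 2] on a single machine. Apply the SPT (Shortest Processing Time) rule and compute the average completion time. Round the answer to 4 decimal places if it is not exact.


Sort jobs by processing time (SPT order): [2, 2, 4, 5, 8, 16, 18]
Compute completion times sequentially:
  Job 1: processing = 2, completes at 2
  Job 2: processing = 2, completes at 4
  Job 3: processing = 4, completes at 8
  Job 4: processing = 5, completes at 13
  Job 5: processing = 8, completes at 21
  Job 6: processing = 16, completes at 37
  Job 7: processing = 18, completes at 55
Sum of completion times = 140
Average completion time = 140/7 = 20.0

20.0


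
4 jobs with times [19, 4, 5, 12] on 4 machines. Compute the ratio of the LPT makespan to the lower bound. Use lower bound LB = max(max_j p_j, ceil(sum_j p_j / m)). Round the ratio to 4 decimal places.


LPT order: [19, 12, 5, 4]
Machine loads after assignment: [19, 12, 5, 4]
LPT makespan = 19
Lower bound = max(max_job, ceil(total/4)) = max(19, 10) = 19
Ratio = 19 / 19 = 1.0

1.0


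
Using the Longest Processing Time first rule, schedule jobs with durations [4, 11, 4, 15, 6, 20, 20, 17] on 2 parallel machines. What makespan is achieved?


Sort jobs in decreasing order (LPT): [20, 20, 17, 15, 11, 6, 4, 4]
Assign each job to the least loaded machine:
  Machine 1: jobs [20, 17, 6, 4], load = 47
  Machine 2: jobs [20, 15, 11, 4], load = 50
Makespan = max load = 50

50


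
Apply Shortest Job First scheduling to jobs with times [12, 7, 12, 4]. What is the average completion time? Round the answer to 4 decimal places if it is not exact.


SJF order (ascending): [4, 7, 12, 12]
Completion times:
  Job 1: burst=4, C=4
  Job 2: burst=7, C=11
  Job 3: burst=12, C=23
  Job 4: burst=12, C=35
Average completion = 73/4 = 18.25

18.25


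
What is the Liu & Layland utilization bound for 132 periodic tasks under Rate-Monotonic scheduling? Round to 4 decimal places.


Compute 2^(1/132) = 1.0052649263
Subtract 1: 1.0052649263 - 1 = 0.0052649263
Multiply by n: 132 * 0.0052649263 = 0.6949702716
Round to 4 dp: 0.6950

0.6950


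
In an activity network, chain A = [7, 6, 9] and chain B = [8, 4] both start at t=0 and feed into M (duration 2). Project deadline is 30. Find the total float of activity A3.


Forward pass: ES(A3) = sum of predecessors on chain A = 13
EF = ES + duration = 13 + 9 = 22
Backward pass: LF(M) = deadline = 30; LS(M) = 30 - 2 = 28
LF(A3) = LS(M) - sum(successors on chain A) = 28 - 0 = 28
LS = LF - duration = 28 - 9 = 19
Total float = LS - ES = 19 - 13 = 6

6


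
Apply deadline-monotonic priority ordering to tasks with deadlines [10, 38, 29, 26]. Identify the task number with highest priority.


Sort tasks by relative deadline (ascending):
  Task 1: deadline = 10
  Task 4: deadline = 26
  Task 3: deadline = 29
  Task 2: deadline = 38
Priority order (highest first): [1, 4, 3, 2]
Highest priority task = 1

1


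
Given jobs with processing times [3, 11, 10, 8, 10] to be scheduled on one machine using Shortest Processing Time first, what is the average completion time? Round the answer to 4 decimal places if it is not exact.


Sort jobs by processing time (SPT order): [3, 8, 10, 10, 11]
Compute completion times sequentially:
  Job 1: processing = 3, completes at 3
  Job 2: processing = 8, completes at 11
  Job 3: processing = 10, completes at 21
  Job 4: processing = 10, completes at 31
  Job 5: processing = 11, completes at 42
Sum of completion times = 108
Average completion time = 108/5 = 21.6

21.6


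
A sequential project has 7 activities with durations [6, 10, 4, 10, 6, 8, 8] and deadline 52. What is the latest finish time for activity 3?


LF(activity 3) = deadline - sum of successor durations
Successors: activities 4 through 7 with durations [10, 6, 8, 8]
Sum of successor durations = 32
LF = 52 - 32 = 20

20


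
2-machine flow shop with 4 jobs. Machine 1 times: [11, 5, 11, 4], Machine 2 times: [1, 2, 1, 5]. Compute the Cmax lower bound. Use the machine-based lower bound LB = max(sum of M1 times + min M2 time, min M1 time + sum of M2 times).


LB1 = sum(M1 times) + min(M2 times) = 31 + 1 = 32
LB2 = min(M1 times) + sum(M2 times) = 4 + 9 = 13
Lower bound = max(LB1, LB2) = max(32, 13) = 32

32


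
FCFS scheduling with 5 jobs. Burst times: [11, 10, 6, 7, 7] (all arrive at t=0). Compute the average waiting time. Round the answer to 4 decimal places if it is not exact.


FCFS order (as given): [11, 10, 6, 7, 7]
Waiting times:
  Job 1: wait = 0
  Job 2: wait = 11
  Job 3: wait = 21
  Job 4: wait = 27
  Job 5: wait = 34
Sum of waiting times = 93
Average waiting time = 93/5 = 18.6

18.6


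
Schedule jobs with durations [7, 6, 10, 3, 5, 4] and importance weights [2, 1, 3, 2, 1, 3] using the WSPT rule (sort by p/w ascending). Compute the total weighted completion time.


Compute p/w ratios and sort ascending (WSPT): [(4, 3), (3, 2), (10, 3), (7, 2), (5, 1), (6, 1)]
Compute weighted completion times:
  Job (p=4,w=3): C=4, w*C=3*4=12
  Job (p=3,w=2): C=7, w*C=2*7=14
  Job (p=10,w=3): C=17, w*C=3*17=51
  Job (p=7,w=2): C=24, w*C=2*24=48
  Job (p=5,w=1): C=29, w*C=1*29=29
  Job (p=6,w=1): C=35, w*C=1*35=35
Total weighted completion time = 189

189


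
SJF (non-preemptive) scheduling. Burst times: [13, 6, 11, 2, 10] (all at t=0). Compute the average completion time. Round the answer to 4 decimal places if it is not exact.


SJF order (ascending): [2, 6, 10, 11, 13]
Completion times:
  Job 1: burst=2, C=2
  Job 2: burst=6, C=8
  Job 3: burst=10, C=18
  Job 4: burst=11, C=29
  Job 5: burst=13, C=42
Average completion = 99/5 = 19.8

19.8


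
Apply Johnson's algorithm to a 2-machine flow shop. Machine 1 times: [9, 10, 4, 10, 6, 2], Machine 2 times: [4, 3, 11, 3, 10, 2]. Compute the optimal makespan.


Apply Johnson's rule:
  Group 1 (a <= b): [(6, 2, 2), (3, 4, 11), (5, 6, 10)]
  Group 2 (a > b): [(1, 9, 4), (2, 10, 3), (4, 10, 3)]
Optimal job order: [6, 3, 5, 1, 2, 4]
Schedule:
  Job 6: M1 done at 2, M2 done at 4
  Job 3: M1 done at 6, M2 done at 17
  Job 5: M1 done at 12, M2 done at 27
  Job 1: M1 done at 21, M2 done at 31
  Job 2: M1 done at 31, M2 done at 34
  Job 4: M1 done at 41, M2 done at 44
Makespan = 44

44


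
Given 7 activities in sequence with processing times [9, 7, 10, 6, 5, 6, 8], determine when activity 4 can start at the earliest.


Activity 4 starts after activities 1 through 3 complete.
Predecessor durations: [9, 7, 10]
ES = 9 + 7 + 10 = 26

26


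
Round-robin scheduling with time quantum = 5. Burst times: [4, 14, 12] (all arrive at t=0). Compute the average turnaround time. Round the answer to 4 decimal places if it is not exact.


Time quantum = 5
Execution trace:
  J1 runs 4 units, time = 4
  J2 runs 5 units, time = 9
  J3 runs 5 units, time = 14
  J2 runs 5 units, time = 19
  J3 runs 5 units, time = 24
  J2 runs 4 units, time = 28
  J3 runs 2 units, time = 30
Finish times: [4, 28, 30]
Average turnaround = 62/3 = 20.6667

20.6667


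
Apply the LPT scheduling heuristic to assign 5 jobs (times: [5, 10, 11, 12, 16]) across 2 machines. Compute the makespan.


Sort jobs in decreasing order (LPT): [16, 12, 11, 10, 5]
Assign each job to the least loaded machine:
  Machine 1: jobs [16, 10], load = 26
  Machine 2: jobs [12, 11, 5], load = 28
Makespan = max load = 28

28


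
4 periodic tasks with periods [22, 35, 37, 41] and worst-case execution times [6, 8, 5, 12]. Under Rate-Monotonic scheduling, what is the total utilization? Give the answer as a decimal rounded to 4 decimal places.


Compute individual utilizations (exact fractions):
  Task 1: C/T = 6/22 = 3/11 (approx. 0.2727)
  Task 2: C/T = 8/35 (approx. 0.2286)
  Task 3: C/T = 5/37 (approx. 0.1351)
  Task 4: C/T = 12/41 (approx. 0.2927)
Total utilization U = 3/11 + 8/35 + 5/37 + 12/41 = 542646/584045
Rounded to 4 decimal places: U = 0.9291
RM (Liu & Layland) bound for 4 tasks = 0.756828; compare with U = 542646/584045 (approx. 0.929117)
bound < U <= 1, so the RM sufficient condition is not met (inconclusive; an exact test such as response-time analysis is needed).

0.9291


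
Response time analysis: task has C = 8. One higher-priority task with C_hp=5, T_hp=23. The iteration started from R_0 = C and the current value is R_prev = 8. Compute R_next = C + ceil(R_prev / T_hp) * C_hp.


R_next = C + ceil(R_prev / T_hp) * C_hp
ceil(8 / 23) = ceil(0.3478) = 1
Interference = 1 * 5 = 5
R_next = 8 + 5 = 13

13


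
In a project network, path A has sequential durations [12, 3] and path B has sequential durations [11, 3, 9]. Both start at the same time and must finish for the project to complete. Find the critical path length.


Path A total = 12 + 3 = 15
Path B total = 11 + 3 + 9 = 23
Critical path = longest path = max(15, 23) = 23

23


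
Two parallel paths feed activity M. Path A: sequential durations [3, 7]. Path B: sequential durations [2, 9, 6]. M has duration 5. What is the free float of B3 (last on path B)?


ES(B3) = sum of predecessors on chain B = 11
EF(B3) = ES + duration = 11 + 6 = 17
Successor of B3 is M. ES(M) = max(sum(A), sum(B)) = max(10, 17) = 17
Free float = ES(successor) - EF(current) = 17 - 17 = 0

0


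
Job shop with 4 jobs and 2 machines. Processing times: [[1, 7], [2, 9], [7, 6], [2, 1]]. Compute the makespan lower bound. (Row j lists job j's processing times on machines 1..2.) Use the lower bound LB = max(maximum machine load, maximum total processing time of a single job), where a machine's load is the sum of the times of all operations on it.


Machine loads:
  Machine 1: 1 + 2 + 7 + 2 = 12
  Machine 2: 7 + 9 + 6 + 1 = 23
Max machine load = 23
Job totals:
  Job 1: 8
  Job 2: 11
  Job 3: 13
  Job 4: 3
Max job total = 13
Lower bound = max(23, 13) = 23

23


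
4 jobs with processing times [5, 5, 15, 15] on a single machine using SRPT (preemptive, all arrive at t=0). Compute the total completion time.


Since all jobs arrive at t=0, SRPT equals SPT ordering.
SPT order: [5, 5, 15, 15]
Completion times:
  Job 1: p=5, C=5
  Job 2: p=5, C=10
  Job 3: p=15, C=25
  Job 4: p=15, C=40
Total completion time = 5 + 10 + 25 + 40 = 80

80


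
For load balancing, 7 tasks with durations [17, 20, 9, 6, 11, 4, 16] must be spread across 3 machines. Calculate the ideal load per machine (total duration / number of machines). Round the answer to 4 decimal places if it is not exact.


Total processing time = 17 + 20 + 9 + 6 + 11 + 4 + 16 = 83
Number of machines = 3
Ideal balanced load = 83 / 3 = 27.6667

27.6667


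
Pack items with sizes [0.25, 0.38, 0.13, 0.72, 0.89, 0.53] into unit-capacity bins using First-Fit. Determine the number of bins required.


Place items sequentially using First-Fit:
  Item 0.25 -> new Bin 1
  Item 0.38 -> Bin 1 (now 0.63)
  Item 0.13 -> Bin 1 (now 0.76)
  Item 0.72 -> new Bin 2
  Item 0.89 -> new Bin 3
  Item 0.53 -> new Bin 4
Total bins used = 4

4


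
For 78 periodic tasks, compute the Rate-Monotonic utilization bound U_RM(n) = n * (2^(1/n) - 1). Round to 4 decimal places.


Compute 2^(1/78) = 1.0089261045
Subtract 1: 1.0089261045 - 1 = 0.0089261045
Multiply by n: 78 * 0.0089261045 = 0.6962361510
Round to 4 dp: 0.6962

0.6962


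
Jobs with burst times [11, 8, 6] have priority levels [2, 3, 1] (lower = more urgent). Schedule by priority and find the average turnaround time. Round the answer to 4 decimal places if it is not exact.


Sort by priority (ascending = highest first):
Order: [(1, 6), (2, 11), (3, 8)]
Completion times:
  Priority 1, burst=6, C=6
  Priority 2, burst=11, C=17
  Priority 3, burst=8, C=25
Average turnaround = 48/3 = 16.0

16.0


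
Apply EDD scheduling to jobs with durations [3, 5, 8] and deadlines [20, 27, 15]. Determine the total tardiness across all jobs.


Sort by due date (EDD order): [(8, 15), (3, 20), (5, 27)]
Compute completion times and tardiness:
  Job 1: p=8, d=15, C=8, tardiness=max(0,8-15)=0
  Job 2: p=3, d=20, C=11, tardiness=max(0,11-20)=0
  Job 3: p=5, d=27, C=16, tardiness=max(0,16-27)=0
Total tardiness = 0

0


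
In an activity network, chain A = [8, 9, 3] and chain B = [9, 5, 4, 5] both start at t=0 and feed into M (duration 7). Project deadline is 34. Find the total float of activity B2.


Forward pass: ES(B2) = sum of predecessors on chain B = 9
EF = ES + duration = 9 + 5 = 14
Backward pass: LF(M) = deadline = 34; LS(M) = 34 - 7 = 27
LF(B2) = LS(M) - sum(successors on chain B) = 27 - 9 = 18
LS = LF - duration = 18 - 5 = 13
Total float = LS - ES = 13 - 9 = 4

4


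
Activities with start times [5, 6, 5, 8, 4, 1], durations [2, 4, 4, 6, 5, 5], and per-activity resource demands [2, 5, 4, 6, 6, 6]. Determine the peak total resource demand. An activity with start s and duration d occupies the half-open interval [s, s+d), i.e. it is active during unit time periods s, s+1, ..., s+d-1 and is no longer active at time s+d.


Each activity i is active on [start_i, start_i + duration_i).
Compute total resource usage per time slot:
  t=0: active resources = [], total = 0
  t=1: active resources = [6], total = 6
  t=2: active resources = [6], total = 6
  t=3: active resources = [6], total = 6
  t=4: active resources = [6, 6], total = 12
  t=5: active resources = [2, 4, 6, 6], total = 18
  t=6: active resources = [2, 5, 4, 6], total = 17
  t=7: active resources = [5, 4, 6], total = 15
  t=8: active resources = [5, 4, 6, 6], total = 21
  t=9: active resources = [5, 6], total = 11
  t=10: active resources = [6], total = 6
  t=11: active resources = [6], total = 6
  t=12: active resources = [6], total = 6
  t=13: active resources = [6], total = 6
Peak resource demand = 21

21


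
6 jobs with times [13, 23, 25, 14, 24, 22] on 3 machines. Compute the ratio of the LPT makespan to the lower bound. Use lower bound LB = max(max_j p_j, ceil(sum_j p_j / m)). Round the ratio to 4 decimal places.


LPT order: [25, 24, 23, 22, 14, 13]
Machine loads after assignment: [38, 38, 45]
LPT makespan = 45
Lower bound = max(max_job, ceil(total/3)) = max(25, 41) = 41
Ratio = 45 / 41 = 1.0976

1.0976


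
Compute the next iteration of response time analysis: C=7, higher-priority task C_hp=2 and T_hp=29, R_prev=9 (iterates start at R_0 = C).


R_next = C + ceil(R_prev / T_hp) * C_hp
ceil(9 / 29) = ceil(0.3103) = 1
Interference = 1 * 2 = 2
R_next = 7 + 2 = 9
R_next = R_prev, so the iteration has converged (response time = 9).

9


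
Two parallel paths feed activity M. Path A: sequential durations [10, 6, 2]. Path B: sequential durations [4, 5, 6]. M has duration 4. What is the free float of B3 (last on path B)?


ES(B3) = sum of predecessors on chain B = 9
EF(B3) = ES + duration = 9 + 6 = 15
Successor of B3 is M. ES(M) = max(sum(A), sum(B)) = max(18, 15) = 18
Free float = ES(successor) - EF(current) = 18 - 15 = 3

3


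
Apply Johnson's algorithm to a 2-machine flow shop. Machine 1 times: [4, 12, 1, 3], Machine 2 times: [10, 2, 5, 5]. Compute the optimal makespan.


Apply Johnson's rule:
  Group 1 (a <= b): [(3, 1, 5), (4, 3, 5), (1, 4, 10)]
  Group 2 (a > b): [(2, 12, 2)]
Optimal job order: [3, 4, 1, 2]
Schedule:
  Job 3: M1 done at 1, M2 done at 6
  Job 4: M1 done at 4, M2 done at 11
  Job 1: M1 done at 8, M2 done at 21
  Job 2: M1 done at 20, M2 done at 23
Makespan = 23

23


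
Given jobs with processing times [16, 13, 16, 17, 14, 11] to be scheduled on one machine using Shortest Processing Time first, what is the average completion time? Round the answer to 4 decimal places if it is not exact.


Sort jobs by processing time (SPT order): [11, 13, 14, 16, 16, 17]
Compute completion times sequentially:
  Job 1: processing = 11, completes at 11
  Job 2: processing = 13, completes at 24
  Job 3: processing = 14, completes at 38
  Job 4: processing = 16, completes at 54
  Job 5: processing = 16, completes at 70
  Job 6: processing = 17, completes at 87
Sum of completion times = 284
Average completion time = 284/6 = 47.3333

47.3333


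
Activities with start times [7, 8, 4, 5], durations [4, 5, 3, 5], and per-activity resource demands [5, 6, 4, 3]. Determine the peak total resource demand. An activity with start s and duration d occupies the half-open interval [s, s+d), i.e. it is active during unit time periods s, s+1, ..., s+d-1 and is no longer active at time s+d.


Each activity i is active on [start_i, start_i + duration_i).
Compute total resource usage per time slot:
  t=0: active resources = [], total = 0
  t=1: active resources = [], total = 0
  t=2: active resources = [], total = 0
  t=3: active resources = [], total = 0
  t=4: active resources = [4], total = 4
  t=5: active resources = [4, 3], total = 7
  t=6: active resources = [4, 3], total = 7
  t=7: active resources = [5, 3], total = 8
  t=8: active resources = [5, 6, 3], total = 14
  t=9: active resources = [5, 6, 3], total = 14
  t=10: active resources = [5, 6], total = 11
  t=11: active resources = [6], total = 6
  t=12: active resources = [6], total = 6
Peak resource demand = 14

14


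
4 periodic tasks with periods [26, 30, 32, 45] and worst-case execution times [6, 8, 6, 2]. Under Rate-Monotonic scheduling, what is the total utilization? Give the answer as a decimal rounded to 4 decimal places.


Compute individual utilizations (exact fractions):
  Task 1: C/T = 6/26 = 3/13 (approx. 0.2308)
  Task 2: C/T = 8/30 = 4/15 (approx. 0.2667)
  Task 3: C/T = 6/32 = 3/16 (approx. 0.1875)
  Task 4: C/T = 2/45 (approx. 0.0444)
Total utilization U = 3/13 + 4/15 + 3/16 + 2/45 = 6827/9360
Rounded to 4 decimal places: U = 0.7294
RM (Liu & Layland) bound for 4 tasks = 0.756828; compare with U = 6827/9360 (approx. 0.729380)
U <= bound, so schedulable by RM sufficient condition.

0.7294


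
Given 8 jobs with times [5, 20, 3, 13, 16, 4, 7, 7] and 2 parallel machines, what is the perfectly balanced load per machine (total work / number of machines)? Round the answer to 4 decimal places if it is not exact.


Total processing time = 5 + 20 + 3 + 13 + 16 + 4 + 7 + 7 = 75
Number of machines = 2
Ideal balanced load = 75 / 2 = 37.5

37.5


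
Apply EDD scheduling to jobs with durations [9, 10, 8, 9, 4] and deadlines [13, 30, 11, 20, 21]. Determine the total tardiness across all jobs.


Sort by due date (EDD order): [(8, 11), (9, 13), (9, 20), (4, 21), (10, 30)]
Compute completion times and tardiness:
  Job 1: p=8, d=11, C=8, tardiness=max(0,8-11)=0
  Job 2: p=9, d=13, C=17, tardiness=max(0,17-13)=4
  Job 3: p=9, d=20, C=26, tardiness=max(0,26-20)=6
  Job 4: p=4, d=21, C=30, tardiness=max(0,30-21)=9
  Job 5: p=10, d=30, C=40, tardiness=max(0,40-30)=10
Total tardiness = 29

29


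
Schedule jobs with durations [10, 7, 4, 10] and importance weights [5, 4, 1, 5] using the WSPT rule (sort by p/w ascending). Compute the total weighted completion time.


Compute p/w ratios and sort ascending (WSPT): [(7, 4), (10, 5), (10, 5), (4, 1)]
Compute weighted completion times:
  Job (p=7,w=4): C=7, w*C=4*7=28
  Job (p=10,w=5): C=17, w*C=5*17=85
  Job (p=10,w=5): C=27, w*C=5*27=135
  Job (p=4,w=1): C=31, w*C=1*31=31
Total weighted completion time = 279

279
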